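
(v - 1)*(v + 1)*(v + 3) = v^3 + 3*v^2 - v - 3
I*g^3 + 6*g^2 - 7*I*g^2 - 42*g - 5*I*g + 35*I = (g - 7)*(g - 5*I)*(I*g + 1)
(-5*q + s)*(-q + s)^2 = -5*q^3 + 11*q^2*s - 7*q*s^2 + s^3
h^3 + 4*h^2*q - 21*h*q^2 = h*(h - 3*q)*(h + 7*q)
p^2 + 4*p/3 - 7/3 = (p - 1)*(p + 7/3)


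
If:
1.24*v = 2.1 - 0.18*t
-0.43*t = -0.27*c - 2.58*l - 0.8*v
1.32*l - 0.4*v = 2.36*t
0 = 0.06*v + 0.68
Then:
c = -1323.83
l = 157.01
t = 89.74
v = -11.33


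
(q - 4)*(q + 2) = q^2 - 2*q - 8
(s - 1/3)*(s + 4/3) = s^2 + s - 4/9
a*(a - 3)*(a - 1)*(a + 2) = a^4 - 2*a^3 - 5*a^2 + 6*a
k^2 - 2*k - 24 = (k - 6)*(k + 4)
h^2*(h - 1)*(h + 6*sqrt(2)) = h^4 - h^3 + 6*sqrt(2)*h^3 - 6*sqrt(2)*h^2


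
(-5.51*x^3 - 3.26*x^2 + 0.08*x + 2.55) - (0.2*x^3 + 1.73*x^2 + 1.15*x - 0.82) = -5.71*x^3 - 4.99*x^2 - 1.07*x + 3.37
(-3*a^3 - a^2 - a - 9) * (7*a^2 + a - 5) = -21*a^5 - 10*a^4 + 7*a^3 - 59*a^2 - 4*a + 45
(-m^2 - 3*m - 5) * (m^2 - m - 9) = -m^4 - 2*m^3 + 7*m^2 + 32*m + 45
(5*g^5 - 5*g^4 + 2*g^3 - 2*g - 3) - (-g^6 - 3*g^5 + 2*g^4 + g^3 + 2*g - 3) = g^6 + 8*g^5 - 7*g^4 + g^3 - 4*g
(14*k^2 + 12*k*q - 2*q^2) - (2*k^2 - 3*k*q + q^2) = 12*k^2 + 15*k*q - 3*q^2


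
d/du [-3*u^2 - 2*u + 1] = -6*u - 2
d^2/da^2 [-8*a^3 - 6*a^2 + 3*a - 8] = -48*a - 12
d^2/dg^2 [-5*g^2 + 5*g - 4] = -10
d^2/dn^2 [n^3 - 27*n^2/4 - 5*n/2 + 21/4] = 6*n - 27/2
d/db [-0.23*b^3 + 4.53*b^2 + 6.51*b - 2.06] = -0.69*b^2 + 9.06*b + 6.51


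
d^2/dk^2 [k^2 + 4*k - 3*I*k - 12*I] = 2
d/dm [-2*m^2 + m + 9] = 1 - 4*m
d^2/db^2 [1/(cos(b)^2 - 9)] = 2*(-2*sin(b)^4 + 19*sin(b)^2 - 8)/(cos(b)^2 - 9)^3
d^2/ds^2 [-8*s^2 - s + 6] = -16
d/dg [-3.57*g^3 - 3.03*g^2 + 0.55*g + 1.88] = -10.71*g^2 - 6.06*g + 0.55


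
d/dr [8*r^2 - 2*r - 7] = 16*r - 2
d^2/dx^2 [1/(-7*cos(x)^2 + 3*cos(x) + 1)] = (-196*sin(x)^4 + 135*sin(x)^2 - 303*cos(x)/4 + 63*cos(3*x)/4 + 93)/(7*sin(x)^2 + 3*cos(x) - 6)^3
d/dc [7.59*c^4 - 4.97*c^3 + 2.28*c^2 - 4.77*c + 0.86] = 30.36*c^3 - 14.91*c^2 + 4.56*c - 4.77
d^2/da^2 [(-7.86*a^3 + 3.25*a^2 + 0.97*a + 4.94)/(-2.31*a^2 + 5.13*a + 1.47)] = (-5.6843418860808e-14*a^5 - 1.13686837721616e-13*a^4 + 379.703088*a^3 + 131.260122*a^2 + 433.387962*a - 292.976604)/(12.326391*a^6 - 82.122579*a^5 + 158.843916*a^4 - 30.486051*a^3 - 101.082492*a^2 - 33.256251*a - 3.176523)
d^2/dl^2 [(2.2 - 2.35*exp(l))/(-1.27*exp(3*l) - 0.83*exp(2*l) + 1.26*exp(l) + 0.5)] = (15.16126*exp(6*l) - 24.504015*exp(5*l) - 8.84842500000001*exp(4*l) + 22.83544*exp(3*l) + 0.180780000000002*exp(2*l) - 8.62522*exp(l) + 1.9735)*exp(l)/(2.048383*exp(9*l) + 4.016121*exp(8*l) - 3.472053*exp(7*l) - 9.816559*exp(6*l) + 0.282414000000001*exp(5*l) + 7.720374*exp(4*l) + 2.089524*exp(3*l) - 1.7589*exp(2*l) - 0.945*exp(l) - 0.125)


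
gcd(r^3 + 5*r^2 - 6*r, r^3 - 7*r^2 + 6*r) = r^2 - r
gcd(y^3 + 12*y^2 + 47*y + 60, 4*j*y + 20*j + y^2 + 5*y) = y + 5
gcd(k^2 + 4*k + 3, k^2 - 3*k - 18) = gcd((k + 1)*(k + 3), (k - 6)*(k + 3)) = k + 3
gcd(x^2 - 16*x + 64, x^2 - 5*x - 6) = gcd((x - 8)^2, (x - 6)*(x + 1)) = 1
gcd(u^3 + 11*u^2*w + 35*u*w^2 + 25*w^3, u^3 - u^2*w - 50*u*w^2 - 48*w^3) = u + w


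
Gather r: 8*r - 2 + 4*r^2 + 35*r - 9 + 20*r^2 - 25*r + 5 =24*r^2 + 18*r - 6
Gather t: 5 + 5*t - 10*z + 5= 5*t - 10*z + 10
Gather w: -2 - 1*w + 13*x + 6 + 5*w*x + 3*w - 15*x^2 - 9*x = w*(5*x + 2) - 15*x^2 + 4*x + 4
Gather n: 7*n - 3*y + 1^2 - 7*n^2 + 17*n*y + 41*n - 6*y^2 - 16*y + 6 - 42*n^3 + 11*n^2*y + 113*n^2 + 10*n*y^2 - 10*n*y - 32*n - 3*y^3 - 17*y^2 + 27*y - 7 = -42*n^3 + n^2*(11*y + 106) + n*(10*y^2 + 7*y + 16) - 3*y^3 - 23*y^2 + 8*y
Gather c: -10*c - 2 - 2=-10*c - 4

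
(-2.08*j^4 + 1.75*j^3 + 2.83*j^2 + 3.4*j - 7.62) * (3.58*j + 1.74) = -7.4464*j^5 + 2.6458*j^4 + 13.1764*j^3 + 17.0962*j^2 - 21.3636*j - 13.2588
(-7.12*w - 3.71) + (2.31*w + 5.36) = 1.65 - 4.81*w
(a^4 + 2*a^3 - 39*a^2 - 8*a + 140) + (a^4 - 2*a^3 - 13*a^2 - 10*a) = 2*a^4 - 52*a^2 - 18*a + 140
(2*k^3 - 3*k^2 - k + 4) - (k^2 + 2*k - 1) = 2*k^3 - 4*k^2 - 3*k + 5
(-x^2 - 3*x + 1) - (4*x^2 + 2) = -5*x^2 - 3*x - 1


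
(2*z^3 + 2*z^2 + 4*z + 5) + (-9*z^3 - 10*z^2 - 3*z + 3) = -7*z^3 - 8*z^2 + z + 8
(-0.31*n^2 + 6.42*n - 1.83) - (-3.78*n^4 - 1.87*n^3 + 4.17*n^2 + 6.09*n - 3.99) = 3.78*n^4 + 1.87*n^3 - 4.48*n^2 + 0.33*n + 2.16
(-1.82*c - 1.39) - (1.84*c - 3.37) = 1.98 - 3.66*c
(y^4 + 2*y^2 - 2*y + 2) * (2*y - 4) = 2*y^5 - 4*y^4 + 4*y^3 - 12*y^2 + 12*y - 8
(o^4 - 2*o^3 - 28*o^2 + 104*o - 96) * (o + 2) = o^5 - 32*o^3 + 48*o^2 + 112*o - 192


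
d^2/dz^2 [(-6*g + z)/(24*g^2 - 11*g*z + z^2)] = 2*(-(6*g - z)*(11*g - 2*z)^2 + (17*g - 3*z)*(24*g^2 - 11*g*z + z^2))/(24*g^2 - 11*g*z + z^2)^3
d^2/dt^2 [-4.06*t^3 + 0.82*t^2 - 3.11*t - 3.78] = 1.64 - 24.36*t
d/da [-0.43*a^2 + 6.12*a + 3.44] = 6.12 - 0.86*a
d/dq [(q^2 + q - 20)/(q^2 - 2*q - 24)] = (-3*q^2 - 8*q - 64)/(q^4 - 4*q^3 - 44*q^2 + 96*q + 576)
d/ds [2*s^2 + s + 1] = 4*s + 1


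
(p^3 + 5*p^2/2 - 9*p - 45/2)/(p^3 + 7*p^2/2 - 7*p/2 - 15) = (p - 3)/(p - 2)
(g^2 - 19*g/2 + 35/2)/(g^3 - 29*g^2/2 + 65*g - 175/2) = 1/(g - 5)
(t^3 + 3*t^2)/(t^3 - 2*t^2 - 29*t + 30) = t^2*(t + 3)/(t^3 - 2*t^2 - 29*t + 30)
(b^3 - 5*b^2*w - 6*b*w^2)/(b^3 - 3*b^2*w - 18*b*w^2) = (b + w)/(b + 3*w)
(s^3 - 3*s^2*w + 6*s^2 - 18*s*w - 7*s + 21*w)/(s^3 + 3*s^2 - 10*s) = (s^3 - 3*s^2*w + 6*s^2 - 18*s*w - 7*s + 21*w)/(s*(s^2 + 3*s - 10))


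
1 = 1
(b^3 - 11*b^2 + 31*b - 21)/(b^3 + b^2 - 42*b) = (b^3 - 11*b^2 + 31*b - 21)/(b*(b^2 + b - 42))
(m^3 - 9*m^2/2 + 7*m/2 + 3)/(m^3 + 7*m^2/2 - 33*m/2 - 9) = (m - 2)/(m + 6)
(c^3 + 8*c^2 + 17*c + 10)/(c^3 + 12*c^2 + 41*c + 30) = (c + 2)/(c + 6)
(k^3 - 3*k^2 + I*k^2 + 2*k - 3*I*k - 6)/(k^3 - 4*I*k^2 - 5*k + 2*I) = (k^2 + k*(-3 + 2*I) - 6*I)/(k^2 - 3*I*k - 2)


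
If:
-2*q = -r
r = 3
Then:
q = 3/2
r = 3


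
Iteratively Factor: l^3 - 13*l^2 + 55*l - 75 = (l - 5)*(l^2 - 8*l + 15) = (l - 5)*(l - 3)*(l - 5)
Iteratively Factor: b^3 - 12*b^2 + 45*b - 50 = (b - 5)*(b^2 - 7*b + 10) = (b - 5)*(b - 2)*(b - 5)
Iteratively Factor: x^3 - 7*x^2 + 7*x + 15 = (x - 3)*(x^2 - 4*x - 5) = (x - 3)*(x + 1)*(x - 5)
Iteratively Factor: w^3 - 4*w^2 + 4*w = (w)*(w^2 - 4*w + 4) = w*(w - 2)*(w - 2)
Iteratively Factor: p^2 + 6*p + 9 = (p + 3)*(p + 3)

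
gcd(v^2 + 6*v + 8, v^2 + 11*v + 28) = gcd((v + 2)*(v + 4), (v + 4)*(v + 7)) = v + 4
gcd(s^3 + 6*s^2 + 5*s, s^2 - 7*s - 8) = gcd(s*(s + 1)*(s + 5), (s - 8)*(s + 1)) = s + 1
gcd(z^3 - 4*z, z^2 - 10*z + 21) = 1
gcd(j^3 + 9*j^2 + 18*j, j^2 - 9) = j + 3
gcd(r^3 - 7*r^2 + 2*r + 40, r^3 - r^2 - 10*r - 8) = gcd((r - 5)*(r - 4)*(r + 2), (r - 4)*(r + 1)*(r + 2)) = r^2 - 2*r - 8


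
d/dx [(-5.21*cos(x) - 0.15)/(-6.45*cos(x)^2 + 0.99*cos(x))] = (-0.789160361274323 - 0.0454410956587902/cos(x) + 0.00348733989939551/cos(x)^2)*sin(x)/(-0.97698355666399*cos(x)^2 + 0.299911231348015*cos(x) - 0.0230164433360105)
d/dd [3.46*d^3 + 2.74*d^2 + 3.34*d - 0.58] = 10.38*d^2 + 5.48*d + 3.34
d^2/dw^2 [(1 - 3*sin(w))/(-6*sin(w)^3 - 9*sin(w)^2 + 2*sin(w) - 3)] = (-432*sin(w)^7 - 162*sin(w)^6 + 855*sin(w)^5 + 1488*sin(w)^4 - 36*sin(w)^3 - 1184*sin(w)^2 - 291*sin(w) + 82)/(6*sin(w)^3 + 9*sin(w)^2 - 2*sin(w) + 3)^3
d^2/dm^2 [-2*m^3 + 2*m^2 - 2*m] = 4 - 12*m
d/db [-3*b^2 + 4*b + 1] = 4 - 6*b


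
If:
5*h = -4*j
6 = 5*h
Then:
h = 6/5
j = -3/2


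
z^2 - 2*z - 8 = (z - 4)*(z + 2)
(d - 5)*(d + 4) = d^2 - d - 20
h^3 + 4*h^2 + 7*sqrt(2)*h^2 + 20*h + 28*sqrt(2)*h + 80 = (h + 4)*(h + 2*sqrt(2))*(h + 5*sqrt(2))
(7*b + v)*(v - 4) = 7*b*v - 28*b + v^2 - 4*v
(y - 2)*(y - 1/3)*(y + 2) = y^3 - y^2/3 - 4*y + 4/3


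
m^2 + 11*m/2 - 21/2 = (m - 3/2)*(m + 7)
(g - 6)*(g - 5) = g^2 - 11*g + 30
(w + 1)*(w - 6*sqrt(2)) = w^2 - 6*sqrt(2)*w + w - 6*sqrt(2)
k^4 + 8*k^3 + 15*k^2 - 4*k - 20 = (k - 1)*(k + 2)^2*(k + 5)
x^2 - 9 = (x - 3)*(x + 3)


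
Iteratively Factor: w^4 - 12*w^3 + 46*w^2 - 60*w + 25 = (w - 1)*(w^3 - 11*w^2 + 35*w - 25) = (w - 5)*(w - 1)*(w^2 - 6*w + 5) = (w - 5)^2*(w - 1)*(w - 1)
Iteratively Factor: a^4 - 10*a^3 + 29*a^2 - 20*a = (a - 1)*(a^3 - 9*a^2 + 20*a) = (a - 5)*(a - 1)*(a^2 - 4*a) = (a - 5)*(a - 4)*(a - 1)*(a)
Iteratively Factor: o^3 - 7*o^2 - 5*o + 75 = (o - 5)*(o^2 - 2*o - 15) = (o - 5)*(o + 3)*(o - 5)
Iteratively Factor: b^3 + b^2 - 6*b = (b)*(b^2 + b - 6) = b*(b - 2)*(b + 3)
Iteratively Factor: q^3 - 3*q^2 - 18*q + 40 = (q + 4)*(q^2 - 7*q + 10) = (q - 2)*(q + 4)*(q - 5)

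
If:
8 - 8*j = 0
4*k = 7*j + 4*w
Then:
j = 1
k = w + 7/4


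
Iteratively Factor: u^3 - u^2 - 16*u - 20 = (u + 2)*(u^2 - 3*u - 10) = (u - 5)*(u + 2)*(u + 2)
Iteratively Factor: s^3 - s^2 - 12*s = (s - 4)*(s^2 + 3*s) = (s - 4)*(s + 3)*(s)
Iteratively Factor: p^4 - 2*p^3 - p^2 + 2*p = (p)*(p^3 - 2*p^2 - p + 2) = p*(p + 1)*(p^2 - 3*p + 2) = p*(p - 2)*(p + 1)*(p - 1)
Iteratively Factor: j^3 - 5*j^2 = (j - 5)*(j^2) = j*(j - 5)*(j)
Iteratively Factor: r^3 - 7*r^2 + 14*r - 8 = (r - 4)*(r^2 - 3*r + 2) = (r - 4)*(r - 2)*(r - 1)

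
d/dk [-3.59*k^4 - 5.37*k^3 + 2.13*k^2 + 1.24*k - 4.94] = -14.36*k^3 - 16.11*k^2 + 4.26*k + 1.24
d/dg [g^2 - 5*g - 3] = 2*g - 5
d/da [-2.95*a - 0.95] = -2.95000000000000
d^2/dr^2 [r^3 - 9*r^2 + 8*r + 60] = 6*r - 18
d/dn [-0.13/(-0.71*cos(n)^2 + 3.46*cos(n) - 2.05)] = (0.1846*cos(n) - 0.4498)*sin(n)/(0.71*cos(n)^2 - 3.46*cos(n) + 2.05)^2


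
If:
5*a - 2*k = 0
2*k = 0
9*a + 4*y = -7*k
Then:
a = 0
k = 0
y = 0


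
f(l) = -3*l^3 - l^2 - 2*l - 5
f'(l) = -9*l^2 - 2*l - 2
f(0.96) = -10.50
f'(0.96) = -12.21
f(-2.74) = 54.68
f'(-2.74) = -64.09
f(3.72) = -180.71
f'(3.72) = -133.99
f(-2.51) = 41.16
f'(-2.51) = -53.68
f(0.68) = -7.77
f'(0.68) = -7.52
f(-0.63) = -3.39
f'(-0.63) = -4.31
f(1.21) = -14.20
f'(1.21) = -17.60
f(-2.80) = 58.62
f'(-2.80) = -66.96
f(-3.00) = 73.00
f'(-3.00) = -77.00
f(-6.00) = 619.00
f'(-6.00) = -314.00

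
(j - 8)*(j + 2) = j^2 - 6*j - 16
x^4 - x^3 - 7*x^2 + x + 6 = (x - 3)*(x - 1)*(x + 1)*(x + 2)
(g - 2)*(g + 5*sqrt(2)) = g^2 - 2*g + 5*sqrt(2)*g - 10*sqrt(2)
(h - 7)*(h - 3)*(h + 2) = h^3 - 8*h^2 + h + 42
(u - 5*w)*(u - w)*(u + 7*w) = u^3 + u^2*w - 37*u*w^2 + 35*w^3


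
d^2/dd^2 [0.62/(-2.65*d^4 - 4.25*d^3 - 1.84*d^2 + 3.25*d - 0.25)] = ((19.716*d^2 + 15.81*d + 2.2816)*(2.65*d^4 + 4.25*d^3 + 1.84*d^2 - 3.25*d + 0.25) - 0.62*(10.6*d^3 + 12.75*d^2 + 3.68*d - 3.25)*(21.2*d^3 + 25.5*d^2 + 7.36*d - 6.5))/(2.65*d^4 + 4.25*d^3 + 1.84*d^2 - 3.25*d + 0.25)^3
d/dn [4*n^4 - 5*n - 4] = 16*n^3 - 5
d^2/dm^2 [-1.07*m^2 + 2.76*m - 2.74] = -2.14000000000000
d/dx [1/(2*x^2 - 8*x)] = (2 - x)/(x^2*(x - 4)^2)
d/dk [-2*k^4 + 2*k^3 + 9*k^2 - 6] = 2*k*(-4*k^2 + 3*k + 9)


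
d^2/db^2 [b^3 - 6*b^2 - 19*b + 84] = 6*b - 12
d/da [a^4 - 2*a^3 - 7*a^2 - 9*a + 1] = 4*a^3 - 6*a^2 - 14*a - 9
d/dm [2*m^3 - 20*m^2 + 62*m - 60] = 6*m^2 - 40*m + 62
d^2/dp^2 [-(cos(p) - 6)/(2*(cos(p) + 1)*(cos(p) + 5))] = ((1 - cos(2*p))^2 - 17*cos(p) - 214*cos(2*p) - 31*cos(3*p) + 1510)/(8*(cos(p) + 1)^2*(cos(p) + 5)^3)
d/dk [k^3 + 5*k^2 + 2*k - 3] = 3*k^2 + 10*k + 2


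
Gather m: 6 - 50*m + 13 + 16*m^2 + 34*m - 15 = 16*m^2 - 16*m + 4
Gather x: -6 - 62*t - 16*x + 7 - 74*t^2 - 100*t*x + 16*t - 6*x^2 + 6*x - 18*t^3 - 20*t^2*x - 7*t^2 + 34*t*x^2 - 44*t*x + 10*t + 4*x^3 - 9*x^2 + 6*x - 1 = -18*t^3 - 81*t^2 - 36*t + 4*x^3 + x^2*(34*t - 15) + x*(-20*t^2 - 144*t - 4)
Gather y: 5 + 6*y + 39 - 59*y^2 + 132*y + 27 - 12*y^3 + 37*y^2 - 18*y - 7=-12*y^3 - 22*y^2 + 120*y + 64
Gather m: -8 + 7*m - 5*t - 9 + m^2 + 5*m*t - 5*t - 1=m^2 + m*(5*t + 7) - 10*t - 18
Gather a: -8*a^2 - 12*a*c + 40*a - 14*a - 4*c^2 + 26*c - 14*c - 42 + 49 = -8*a^2 + a*(26 - 12*c) - 4*c^2 + 12*c + 7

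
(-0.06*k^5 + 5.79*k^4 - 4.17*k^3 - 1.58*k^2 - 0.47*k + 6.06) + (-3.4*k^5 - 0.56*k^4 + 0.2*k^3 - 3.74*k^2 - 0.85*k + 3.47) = -3.46*k^5 + 5.23*k^4 - 3.97*k^3 - 5.32*k^2 - 1.32*k + 9.53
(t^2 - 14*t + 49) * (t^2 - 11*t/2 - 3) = t^4 - 39*t^3/2 + 123*t^2 - 455*t/2 - 147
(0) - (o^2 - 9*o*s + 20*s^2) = -o^2 + 9*o*s - 20*s^2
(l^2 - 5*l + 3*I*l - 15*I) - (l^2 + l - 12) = -6*l + 3*I*l + 12 - 15*I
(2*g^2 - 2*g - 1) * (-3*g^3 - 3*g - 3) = -6*g^5 + 6*g^4 - 3*g^3 + 9*g + 3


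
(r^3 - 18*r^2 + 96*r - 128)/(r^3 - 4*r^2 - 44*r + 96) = (r - 8)/(r + 6)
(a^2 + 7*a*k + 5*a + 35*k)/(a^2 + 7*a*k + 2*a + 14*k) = (a + 5)/(a + 2)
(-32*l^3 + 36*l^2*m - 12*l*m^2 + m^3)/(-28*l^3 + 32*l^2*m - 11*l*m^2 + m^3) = (8*l - m)/(7*l - m)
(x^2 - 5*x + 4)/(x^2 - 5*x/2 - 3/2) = 2*(-x^2 + 5*x - 4)/(-2*x^2 + 5*x + 3)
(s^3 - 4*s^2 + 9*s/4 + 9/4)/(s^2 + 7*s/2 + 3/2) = (2*s^2 - 9*s + 9)/(2*(s + 3))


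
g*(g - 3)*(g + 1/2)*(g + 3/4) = g^4 - 7*g^3/4 - 27*g^2/8 - 9*g/8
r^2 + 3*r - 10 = (r - 2)*(r + 5)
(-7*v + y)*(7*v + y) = -49*v^2 + y^2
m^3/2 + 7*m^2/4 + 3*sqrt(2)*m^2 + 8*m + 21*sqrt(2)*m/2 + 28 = (m/2 + sqrt(2))*(m + 7/2)*(m + 4*sqrt(2))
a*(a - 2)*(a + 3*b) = a^3 + 3*a^2*b - 2*a^2 - 6*a*b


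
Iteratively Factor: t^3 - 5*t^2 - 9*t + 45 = (t + 3)*(t^2 - 8*t + 15) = (t - 5)*(t + 3)*(t - 3)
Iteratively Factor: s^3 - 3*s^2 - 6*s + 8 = (s + 2)*(s^2 - 5*s + 4) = (s - 4)*(s + 2)*(s - 1)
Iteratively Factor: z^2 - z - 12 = (z + 3)*(z - 4)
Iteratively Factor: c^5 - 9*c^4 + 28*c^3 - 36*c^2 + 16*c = (c - 4)*(c^4 - 5*c^3 + 8*c^2 - 4*c) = c*(c - 4)*(c^3 - 5*c^2 + 8*c - 4) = c*(c - 4)*(c - 2)*(c^2 - 3*c + 2) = c*(c - 4)*(c - 2)*(c - 1)*(c - 2)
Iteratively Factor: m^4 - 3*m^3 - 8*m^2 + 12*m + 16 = (m + 1)*(m^3 - 4*m^2 - 4*m + 16) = (m - 4)*(m + 1)*(m^2 - 4) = (m - 4)*(m - 2)*(m + 1)*(m + 2)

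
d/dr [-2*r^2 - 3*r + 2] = -4*r - 3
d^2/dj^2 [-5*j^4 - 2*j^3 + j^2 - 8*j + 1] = -60*j^2 - 12*j + 2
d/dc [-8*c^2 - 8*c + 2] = -16*c - 8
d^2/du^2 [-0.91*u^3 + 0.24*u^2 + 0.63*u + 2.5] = 0.48 - 5.46*u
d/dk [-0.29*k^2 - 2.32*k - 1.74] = -0.58*k - 2.32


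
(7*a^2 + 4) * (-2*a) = -14*a^3 - 8*a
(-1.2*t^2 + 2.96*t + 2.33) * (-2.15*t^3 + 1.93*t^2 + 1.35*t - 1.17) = 2.58*t^5 - 8.68*t^4 - 0.916700000000001*t^3 + 9.8969*t^2 - 0.317699999999999*t - 2.7261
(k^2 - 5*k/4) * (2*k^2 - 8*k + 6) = 2*k^4 - 21*k^3/2 + 16*k^2 - 15*k/2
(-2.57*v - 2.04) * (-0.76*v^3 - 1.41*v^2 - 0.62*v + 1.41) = 1.9532*v^4 + 5.1741*v^3 + 4.4698*v^2 - 2.3589*v - 2.8764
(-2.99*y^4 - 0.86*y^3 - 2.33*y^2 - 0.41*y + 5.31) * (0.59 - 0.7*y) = 2.093*y^5 - 1.1621*y^4 + 1.1236*y^3 - 1.0877*y^2 - 3.9589*y + 3.1329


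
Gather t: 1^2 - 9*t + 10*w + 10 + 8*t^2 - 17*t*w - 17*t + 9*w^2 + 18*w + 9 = 8*t^2 + t*(-17*w - 26) + 9*w^2 + 28*w + 20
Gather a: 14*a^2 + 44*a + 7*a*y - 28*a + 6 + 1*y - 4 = 14*a^2 + a*(7*y + 16) + y + 2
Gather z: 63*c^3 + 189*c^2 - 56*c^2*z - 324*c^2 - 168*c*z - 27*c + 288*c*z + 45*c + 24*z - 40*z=63*c^3 - 135*c^2 + 18*c + z*(-56*c^2 + 120*c - 16)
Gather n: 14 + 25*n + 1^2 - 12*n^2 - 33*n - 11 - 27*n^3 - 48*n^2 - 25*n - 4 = -27*n^3 - 60*n^2 - 33*n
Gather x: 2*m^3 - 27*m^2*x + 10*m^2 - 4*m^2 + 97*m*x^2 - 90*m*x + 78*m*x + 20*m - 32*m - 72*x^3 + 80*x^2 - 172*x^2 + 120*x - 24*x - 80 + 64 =2*m^3 + 6*m^2 - 12*m - 72*x^3 + x^2*(97*m - 92) + x*(-27*m^2 - 12*m + 96) - 16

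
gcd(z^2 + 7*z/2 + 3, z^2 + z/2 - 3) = z + 2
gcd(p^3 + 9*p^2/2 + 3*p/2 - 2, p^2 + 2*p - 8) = p + 4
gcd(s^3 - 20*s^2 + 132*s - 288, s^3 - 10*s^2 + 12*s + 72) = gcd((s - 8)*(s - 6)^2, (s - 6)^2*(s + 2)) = s^2 - 12*s + 36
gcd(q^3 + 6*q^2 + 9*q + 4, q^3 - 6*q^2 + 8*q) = 1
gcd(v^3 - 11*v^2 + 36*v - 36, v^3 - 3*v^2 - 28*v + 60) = v^2 - 8*v + 12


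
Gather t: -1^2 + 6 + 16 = 21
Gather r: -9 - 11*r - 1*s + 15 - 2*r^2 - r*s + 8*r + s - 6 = -2*r^2 + r*(-s - 3)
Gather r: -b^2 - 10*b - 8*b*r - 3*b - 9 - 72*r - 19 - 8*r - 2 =-b^2 - 13*b + r*(-8*b - 80) - 30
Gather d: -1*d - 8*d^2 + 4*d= -8*d^2 + 3*d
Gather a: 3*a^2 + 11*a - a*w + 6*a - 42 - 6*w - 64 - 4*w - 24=3*a^2 + a*(17 - w) - 10*w - 130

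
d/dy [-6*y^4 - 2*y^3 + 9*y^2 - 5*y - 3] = -24*y^3 - 6*y^2 + 18*y - 5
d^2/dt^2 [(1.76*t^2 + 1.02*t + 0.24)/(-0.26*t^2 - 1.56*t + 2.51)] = (1.289808*t^3 - 6.9888*t^2 - 4.577976*t - 31.645552)/(0.017576*t^6 + 0.316368*t^5 + 1.38918*t^4 - 2.31192*t^3 - 13.41093*t^2 + 29.484468*t - 15.813251)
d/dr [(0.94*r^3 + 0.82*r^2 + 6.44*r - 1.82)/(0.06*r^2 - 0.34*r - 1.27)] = (0.0564*r^4 - 0.6392*r^3 - 4.2466*r^2 - 1.8644*r - 8.7976)/(0.0036*r^4 - 0.0408*r^3 - 0.0368*r^2 + 0.8636*r + 1.6129)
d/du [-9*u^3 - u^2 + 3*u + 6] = -27*u^2 - 2*u + 3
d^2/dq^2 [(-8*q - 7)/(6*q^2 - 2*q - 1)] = 4*(2*(6*q - 1)^2*(8*q + 7) + (72*q + 13)*(-6*q^2 + 2*q + 1))/(-6*q^2 + 2*q + 1)^3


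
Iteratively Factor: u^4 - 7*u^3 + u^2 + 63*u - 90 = (u - 2)*(u^3 - 5*u^2 - 9*u + 45) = (u - 2)*(u + 3)*(u^2 - 8*u + 15) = (u - 5)*(u - 2)*(u + 3)*(u - 3)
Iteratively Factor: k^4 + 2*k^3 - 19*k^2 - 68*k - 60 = (k + 3)*(k^3 - k^2 - 16*k - 20) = (k + 2)*(k + 3)*(k^2 - 3*k - 10) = (k + 2)^2*(k + 3)*(k - 5)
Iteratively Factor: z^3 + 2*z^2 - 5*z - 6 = (z + 1)*(z^2 + z - 6) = (z - 2)*(z + 1)*(z + 3)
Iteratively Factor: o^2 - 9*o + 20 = (o - 4)*(o - 5)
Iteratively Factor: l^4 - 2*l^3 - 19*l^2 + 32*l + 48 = (l + 4)*(l^3 - 6*l^2 + 5*l + 12) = (l - 3)*(l + 4)*(l^2 - 3*l - 4) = (l - 4)*(l - 3)*(l + 4)*(l + 1)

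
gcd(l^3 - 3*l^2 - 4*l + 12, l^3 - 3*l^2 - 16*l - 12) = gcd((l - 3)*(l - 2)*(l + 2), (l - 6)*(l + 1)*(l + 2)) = l + 2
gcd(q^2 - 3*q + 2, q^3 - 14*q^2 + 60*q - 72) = q - 2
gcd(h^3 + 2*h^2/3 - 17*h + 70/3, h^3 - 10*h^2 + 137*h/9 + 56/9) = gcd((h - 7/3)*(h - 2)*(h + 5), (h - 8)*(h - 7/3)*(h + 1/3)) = h - 7/3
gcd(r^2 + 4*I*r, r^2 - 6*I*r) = r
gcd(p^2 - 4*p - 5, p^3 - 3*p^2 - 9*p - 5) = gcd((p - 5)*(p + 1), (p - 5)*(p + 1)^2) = p^2 - 4*p - 5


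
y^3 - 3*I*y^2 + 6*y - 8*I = (y - 4*I)*(y - I)*(y + 2*I)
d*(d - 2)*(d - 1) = d^3 - 3*d^2 + 2*d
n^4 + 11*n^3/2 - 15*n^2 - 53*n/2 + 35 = (n - 5/2)*(n - 1)*(n + 2)*(n + 7)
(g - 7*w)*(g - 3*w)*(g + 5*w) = g^3 - 5*g^2*w - 29*g*w^2 + 105*w^3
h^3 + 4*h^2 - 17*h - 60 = (h - 4)*(h + 3)*(h + 5)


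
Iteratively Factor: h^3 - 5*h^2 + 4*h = (h - 4)*(h^2 - h) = (h - 4)*(h - 1)*(h)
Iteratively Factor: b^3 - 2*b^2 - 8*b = (b + 2)*(b^2 - 4*b) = b*(b + 2)*(b - 4)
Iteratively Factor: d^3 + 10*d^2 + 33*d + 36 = (d + 3)*(d^2 + 7*d + 12) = (d + 3)*(d + 4)*(d + 3)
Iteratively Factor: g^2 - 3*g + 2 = (g - 1)*(g - 2)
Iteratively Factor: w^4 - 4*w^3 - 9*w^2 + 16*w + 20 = (w + 2)*(w^3 - 6*w^2 + 3*w + 10) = (w - 5)*(w + 2)*(w^2 - w - 2) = (w - 5)*(w + 1)*(w + 2)*(w - 2)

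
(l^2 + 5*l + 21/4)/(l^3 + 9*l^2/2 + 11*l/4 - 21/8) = 2/(2*l - 1)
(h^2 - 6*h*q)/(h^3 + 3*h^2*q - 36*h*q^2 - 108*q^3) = h/(h^2 + 9*h*q + 18*q^2)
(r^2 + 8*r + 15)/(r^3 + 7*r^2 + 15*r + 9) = (r + 5)/(r^2 + 4*r + 3)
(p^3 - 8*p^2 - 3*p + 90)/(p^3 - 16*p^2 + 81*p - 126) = (p^2 - 2*p - 15)/(p^2 - 10*p + 21)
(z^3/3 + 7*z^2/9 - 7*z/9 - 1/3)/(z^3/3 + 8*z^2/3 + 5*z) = (3*z^2 - 2*z - 1)/(3*z*(z + 5))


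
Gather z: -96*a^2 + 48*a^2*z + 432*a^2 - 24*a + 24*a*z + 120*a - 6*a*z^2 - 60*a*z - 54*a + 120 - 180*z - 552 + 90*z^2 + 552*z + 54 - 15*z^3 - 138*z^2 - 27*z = 336*a^2 + 42*a - 15*z^3 + z^2*(-6*a - 48) + z*(48*a^2 - 36*a + 345) - 378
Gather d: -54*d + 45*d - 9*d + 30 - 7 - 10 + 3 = 16 - 18*d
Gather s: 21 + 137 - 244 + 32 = -54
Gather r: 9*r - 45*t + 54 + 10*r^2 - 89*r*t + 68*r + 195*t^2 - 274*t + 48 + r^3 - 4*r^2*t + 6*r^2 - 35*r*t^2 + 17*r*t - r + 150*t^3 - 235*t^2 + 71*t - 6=r^3 + r^2*(16 - 4*t) + r*(-35*t^2 - 72*t + 76) + 150*t^3 - 40*t^2 - 248*t + 96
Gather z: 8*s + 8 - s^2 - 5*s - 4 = -s^2 + 3*s + 4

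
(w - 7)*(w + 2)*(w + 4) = w^3 - w^2 - 34*w - 56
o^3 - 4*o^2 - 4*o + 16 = (o - 4)*(o - 2)*(o + 2)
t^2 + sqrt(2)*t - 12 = (t - 2*sqrt(2))*(t + 3*sqrt(2))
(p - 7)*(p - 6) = p^2 - 13*p + 42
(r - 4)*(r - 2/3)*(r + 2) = r^3 - 8*r^2/3 - 20*r/3 + 16/3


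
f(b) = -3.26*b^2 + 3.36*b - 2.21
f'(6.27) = -37.52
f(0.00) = -2.21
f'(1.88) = -8.90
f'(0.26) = 1.66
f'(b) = 3.36 - 6.52*b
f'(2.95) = -15.87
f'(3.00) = -16.20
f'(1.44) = -6.03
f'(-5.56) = 39.61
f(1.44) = -4.13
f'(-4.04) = 29.70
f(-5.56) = -121.67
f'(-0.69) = 7.86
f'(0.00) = 3.36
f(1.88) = -7.42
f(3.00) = -21.47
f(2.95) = -20.67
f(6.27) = -109.30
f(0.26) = -1.56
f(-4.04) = -68.99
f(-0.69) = -6.08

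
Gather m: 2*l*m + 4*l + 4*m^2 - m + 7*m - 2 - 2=4*l + 4*m^2 + m*(2*l + 6) - 4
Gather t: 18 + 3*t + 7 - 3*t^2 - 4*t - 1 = -3*t^2 - t + 24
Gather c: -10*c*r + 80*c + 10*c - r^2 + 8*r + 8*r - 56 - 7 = c*(90 - 10*r) - r^2 + 16*r - 63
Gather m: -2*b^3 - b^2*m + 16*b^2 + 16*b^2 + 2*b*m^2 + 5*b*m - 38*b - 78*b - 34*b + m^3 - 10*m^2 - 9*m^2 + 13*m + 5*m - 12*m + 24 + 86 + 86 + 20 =-2*b^3 + 32*b^2 - 150*b + m^3 + m^2*(2*b - 19) + m*(-b^2 + 5*b + 6) + 216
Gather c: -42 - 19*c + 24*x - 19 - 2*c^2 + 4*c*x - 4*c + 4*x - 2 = -2*c^2 + c*(4*x - 23) + 28*x - 63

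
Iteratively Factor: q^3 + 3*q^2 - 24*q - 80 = (q + 4)*(q^2 - q - 20) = (q + 4)^2*(q - 5)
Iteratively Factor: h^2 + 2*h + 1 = (h + 1)*(h + 1)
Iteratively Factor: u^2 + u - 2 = (u - 1)*(u + 2)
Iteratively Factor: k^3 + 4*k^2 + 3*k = (k + 1)*(k^2 + 3*k) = (k + 1)*(k + 3)*(k)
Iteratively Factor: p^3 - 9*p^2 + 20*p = (p - 4)*(p^2 - 5*p) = (p - 5)*(p - 4)*(p)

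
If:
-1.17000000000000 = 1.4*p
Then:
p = -0.84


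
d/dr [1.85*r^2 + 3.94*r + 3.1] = 3.7*r + 3.94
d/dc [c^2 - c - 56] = 2*c - 1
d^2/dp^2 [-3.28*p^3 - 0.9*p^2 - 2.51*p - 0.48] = -19.68*p - 1.8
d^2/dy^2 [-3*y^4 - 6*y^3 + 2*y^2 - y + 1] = -36*y^2 - 36*y + 4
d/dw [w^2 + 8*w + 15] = 2*w + 8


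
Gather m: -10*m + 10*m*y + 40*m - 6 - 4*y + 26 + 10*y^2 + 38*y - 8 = m*(10*y + 30) + 10*y^2 + 34*y + 12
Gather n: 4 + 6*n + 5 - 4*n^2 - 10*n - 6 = -4*n^2 - 4*n + 3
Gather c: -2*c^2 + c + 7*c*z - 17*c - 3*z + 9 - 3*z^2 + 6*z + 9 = -2*c^2 + c*(7*z - 16) - 3*z^2 + 3*z + 18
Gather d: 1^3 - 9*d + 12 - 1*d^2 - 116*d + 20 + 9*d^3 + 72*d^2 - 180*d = 9*d^3 + 71*d^2 - 305*d + 33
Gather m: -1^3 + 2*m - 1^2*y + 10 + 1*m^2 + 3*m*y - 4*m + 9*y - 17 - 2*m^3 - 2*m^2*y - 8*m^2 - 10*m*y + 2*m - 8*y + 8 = -2*m^3 + m^2*(-2*y - 7) - 7*m*y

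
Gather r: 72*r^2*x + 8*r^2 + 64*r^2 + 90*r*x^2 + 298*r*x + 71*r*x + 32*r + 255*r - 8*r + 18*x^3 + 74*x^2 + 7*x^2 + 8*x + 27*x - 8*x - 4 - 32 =r^2*(72*x + 72) + r*(90*x^2 + 369*x + 279) + 18*x^3 + 81*x^2 + 27*x - 36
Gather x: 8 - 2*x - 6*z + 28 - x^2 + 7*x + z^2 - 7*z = -x^2 + 5*x + z^2 - 13*z + 36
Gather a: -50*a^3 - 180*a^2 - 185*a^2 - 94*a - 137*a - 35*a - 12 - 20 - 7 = -50*a^3 - 365*a^2 - 266*a - 39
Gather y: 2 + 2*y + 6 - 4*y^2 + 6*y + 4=-4*y^2 + 8*y + 12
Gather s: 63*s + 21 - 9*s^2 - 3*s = -9*s^2 + 60*s + 21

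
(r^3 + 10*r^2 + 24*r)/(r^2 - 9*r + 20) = r*(r^2 + 10*r + 24)/(r^2 - 9*r + 20)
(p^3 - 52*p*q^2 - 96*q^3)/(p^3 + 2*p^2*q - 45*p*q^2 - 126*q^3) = (p^2 - 6*p*q - 16*q^2)/(p^2 - 4*p*q - 21*q^2)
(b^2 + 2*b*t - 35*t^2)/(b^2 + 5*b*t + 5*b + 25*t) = (b^2 + 2*b*t - 35*t^2)/(b^2 + 5*b*t + 5*b + 25*t)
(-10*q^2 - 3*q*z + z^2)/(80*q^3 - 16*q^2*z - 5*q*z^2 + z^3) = (2*q + z)/(-16*q^2 + z^2)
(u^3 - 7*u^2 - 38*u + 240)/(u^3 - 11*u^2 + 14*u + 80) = (u + 6)/(u + 2)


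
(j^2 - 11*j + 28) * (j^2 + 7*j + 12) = j^4 - 4*j^3 - 37*j^2 + 64*j + 336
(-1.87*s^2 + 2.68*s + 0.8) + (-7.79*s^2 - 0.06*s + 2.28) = -9.66*s^2 + 2.62*s + 3.08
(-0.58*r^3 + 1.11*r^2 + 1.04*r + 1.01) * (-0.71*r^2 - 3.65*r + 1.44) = 0.4118*r^5 + 1.3289*r^4 - 5.6251*r^3 - 2.9147*r^2 - 2.1889*r + 1.4544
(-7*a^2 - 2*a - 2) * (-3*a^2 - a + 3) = 21*a^4 + 13*a^3 - 13*a^2 - 4*a - 6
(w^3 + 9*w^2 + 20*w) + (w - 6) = w^3 + 9*w^2 + 21*w - 6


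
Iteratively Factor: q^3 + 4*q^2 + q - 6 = (q + 2)*(q^2 + 2*q - 3) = (q - 1)*(q + 2)*(q + 3)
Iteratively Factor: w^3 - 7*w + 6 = (w - 2)*(w^2 + 2*w - 3) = (w - 2)*(w - 1)*(w + 3)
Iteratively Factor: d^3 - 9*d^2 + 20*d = (d)*(d^2 - 9*d + 20) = d*(d - 5)*(d - 4)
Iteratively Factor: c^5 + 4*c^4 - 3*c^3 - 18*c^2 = (c)*(c^4 + 4*c^3 - 3*c^2 - 18*c) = c*(c + 3)*(c^3 + c^2 - 6*c) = c*(c - 2)*(c + 3)*(c^2 + 3*c) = c*(c - 2)*(c + 3)^2*(c)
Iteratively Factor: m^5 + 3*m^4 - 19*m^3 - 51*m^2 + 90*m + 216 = (m - 3)*(m^4 + 6*m^3 - m^2 - 54*m - 72) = (m - 3)^2*(m^3 + 9*m^2 + 26*m + 24) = (m - 3)^2*(m + 3)*(m^2 + 6*m + 8) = (m - 3)^2*(m + 3)*(m + 4)*(m + 2)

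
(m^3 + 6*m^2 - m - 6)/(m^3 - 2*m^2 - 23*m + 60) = (m^3 + 6*m^2 - m - 6)/(m^3 - 2*m^2 - 23*m + 60)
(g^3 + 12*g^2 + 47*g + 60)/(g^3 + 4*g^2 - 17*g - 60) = (g + 4)/(g - 4)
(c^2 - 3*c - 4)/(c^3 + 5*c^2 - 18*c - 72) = (c + 1)/(c^2 + 9*c + 18)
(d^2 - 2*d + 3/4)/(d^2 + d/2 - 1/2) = (d - 3/2)/(d + 1)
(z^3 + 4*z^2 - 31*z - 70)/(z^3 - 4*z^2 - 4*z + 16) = (z^2 + 2*z - 35)/(z^2 - 6*z + 8)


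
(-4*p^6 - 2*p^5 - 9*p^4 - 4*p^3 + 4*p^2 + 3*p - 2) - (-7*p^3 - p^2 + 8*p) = -4*p^6 - 2*p^5 - 9*p^4 + 3*p^3 + 5*p^2 - 5*p - 2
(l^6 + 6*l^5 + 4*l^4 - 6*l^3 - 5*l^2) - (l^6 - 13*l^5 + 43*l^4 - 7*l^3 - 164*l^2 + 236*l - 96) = 19*l^5 - 39*l^4 + l^3 + 159*l^2 - 236*l + 96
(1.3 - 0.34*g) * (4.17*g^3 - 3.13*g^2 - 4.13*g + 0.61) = -1.4178*g^4 + 6.4852*g^3 - 2.6648*g^2 - 5.5764*g + 0.793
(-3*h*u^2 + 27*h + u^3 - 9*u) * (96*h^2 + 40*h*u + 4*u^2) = -288*h^3*u^2 + 2592*h^3 - 24*h^2*u^3 + 216*h^2*u + 28*h*u^4 - 252*h*u^2 + 4*u^5 - 36*u^3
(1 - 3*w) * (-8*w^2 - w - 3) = 24*w^3 - 5*w^2 + 8*w - 3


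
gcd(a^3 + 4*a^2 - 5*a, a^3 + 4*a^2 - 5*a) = a^3 + 4*a^2 - 5*a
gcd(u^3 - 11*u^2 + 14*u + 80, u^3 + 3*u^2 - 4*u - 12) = u + 2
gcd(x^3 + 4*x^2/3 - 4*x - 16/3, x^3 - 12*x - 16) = x + 2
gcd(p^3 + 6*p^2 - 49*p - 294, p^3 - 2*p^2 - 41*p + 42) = p^2 - p - 42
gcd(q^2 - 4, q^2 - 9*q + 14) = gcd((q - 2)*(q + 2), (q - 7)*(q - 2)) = q - 2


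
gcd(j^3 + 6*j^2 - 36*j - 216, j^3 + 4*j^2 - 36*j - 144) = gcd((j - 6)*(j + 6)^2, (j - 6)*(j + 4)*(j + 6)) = j^2 - 36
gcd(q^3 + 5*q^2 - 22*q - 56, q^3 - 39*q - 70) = q + 2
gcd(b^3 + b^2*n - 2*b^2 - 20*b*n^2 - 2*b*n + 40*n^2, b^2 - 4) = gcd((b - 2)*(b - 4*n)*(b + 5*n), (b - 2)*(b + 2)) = b - 2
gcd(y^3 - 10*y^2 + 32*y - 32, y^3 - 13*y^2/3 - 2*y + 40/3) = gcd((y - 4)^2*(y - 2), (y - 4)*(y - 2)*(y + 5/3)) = y^2 - 6*y + 8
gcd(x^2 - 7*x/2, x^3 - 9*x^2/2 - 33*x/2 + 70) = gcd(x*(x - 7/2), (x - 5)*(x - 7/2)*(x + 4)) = x - 7/2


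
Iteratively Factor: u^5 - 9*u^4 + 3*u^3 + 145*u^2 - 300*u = (u - 5)*(u^4 - 4*u^3 - 17*u^2 + 60*u) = (u - 5)*(u - 3)*(u^3 - u^2 - 20*u) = (u - 5)^2*(u - 3)*(u^2 + 4*u) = (u - 5)^2*(u - 3)*(u + 4)*(u)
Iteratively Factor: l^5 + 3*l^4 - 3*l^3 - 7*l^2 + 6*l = (l - 1)*(l^4 + 4*l^3 + l^2 - 6*l) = (l - 1)^2*(l^3 + 5*l^2 + 6*l) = (l - 1)^2*(l + 2)*(l^2 + 3*l) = l*(l - 1)^2*(l + 2)*(l + 3)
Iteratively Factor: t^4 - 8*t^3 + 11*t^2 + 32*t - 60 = (t - 3)*(t^3 - 5*t^2 - 4*t + 20) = (t - 5)*(t - 3)*(t^2 - 4) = (t - 5)*(t - 3)*(t - 2)*(t + 2)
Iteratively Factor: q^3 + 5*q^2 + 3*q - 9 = (q + 3)*(q^2 + 2*q - 3) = (q + 3)^2*(q - 1)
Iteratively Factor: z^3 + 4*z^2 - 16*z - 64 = (z + 4)*(z^2 - 16) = (z + 4)^2*(z - 4)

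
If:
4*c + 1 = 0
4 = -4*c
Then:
No Solution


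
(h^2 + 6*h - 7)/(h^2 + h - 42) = (h - 1)/(h - 6)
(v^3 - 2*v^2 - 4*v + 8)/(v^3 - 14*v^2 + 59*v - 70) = (v^2 - 4)/(v^2 - 12*v + 35)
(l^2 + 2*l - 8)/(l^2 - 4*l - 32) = (l - 2)/(l - 8)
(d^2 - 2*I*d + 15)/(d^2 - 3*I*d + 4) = (d^2 - 2*I*d + 15)/(d^2 - 3*I*d + 4)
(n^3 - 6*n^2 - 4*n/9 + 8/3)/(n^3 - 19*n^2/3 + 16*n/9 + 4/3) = (3*n + 2)/(3*n + 1)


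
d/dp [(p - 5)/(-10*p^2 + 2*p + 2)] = (-5*p^2 + p + (p - 5)*(10*p - 1) + 1)/(2*(-5*p^2 + p + 1)^2)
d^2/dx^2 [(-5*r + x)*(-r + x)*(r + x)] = -10*r + 6*x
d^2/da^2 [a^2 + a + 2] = 2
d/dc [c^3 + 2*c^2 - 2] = c*(3*c + 4)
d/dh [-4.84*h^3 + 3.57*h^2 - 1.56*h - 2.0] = -14.52*h^2 + 7.14*h - 1.56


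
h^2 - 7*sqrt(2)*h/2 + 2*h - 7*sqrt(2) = (h + 2)*(h - 7*sqrt(2)/2)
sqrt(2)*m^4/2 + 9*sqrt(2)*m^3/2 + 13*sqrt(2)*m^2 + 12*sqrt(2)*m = m*(m + 3)*(m + 4)*(sqrt(2)*m/2 + sqrt(2))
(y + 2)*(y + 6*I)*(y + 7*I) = y^3 + 2*y^2 + 13*I*y^2 - 42*y + 26*I*y - 84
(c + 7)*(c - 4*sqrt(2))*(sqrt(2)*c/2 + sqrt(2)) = sqrt(2)*c^3/2 - 4*c^2 + 9*sqrt(2)*c^2/2 - 36*c + 7*sqrt(2)*c - 56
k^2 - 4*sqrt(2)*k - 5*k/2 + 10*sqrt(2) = (k - 5/2)*(k - 4*sqrt(2))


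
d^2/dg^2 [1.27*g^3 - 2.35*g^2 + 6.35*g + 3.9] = 7.62*g - 4.7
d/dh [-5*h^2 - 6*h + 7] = -10*h - 6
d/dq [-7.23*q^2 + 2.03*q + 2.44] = 2.03 - 14.46*q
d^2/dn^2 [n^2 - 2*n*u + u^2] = 2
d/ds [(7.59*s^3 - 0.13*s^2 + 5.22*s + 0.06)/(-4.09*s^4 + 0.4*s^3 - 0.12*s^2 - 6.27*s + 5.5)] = (31.0431*s^6 - 1.0634*s^5 + 63.1906*s^4 - 98.373*s^3 + 126.6045*s^2 - 1.4156*s + 29.0862)/(16.7281*s^8 - 3.272*s^7 + 1.1416*s^6 + 51.1926*s^5 - 49.9916*s^4 + 5.9048*s^3 + 37.9929*s^2 - 68.97*s + 30.25)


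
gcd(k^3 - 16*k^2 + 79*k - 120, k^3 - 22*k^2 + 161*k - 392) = k - 8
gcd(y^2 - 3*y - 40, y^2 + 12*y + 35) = y + 5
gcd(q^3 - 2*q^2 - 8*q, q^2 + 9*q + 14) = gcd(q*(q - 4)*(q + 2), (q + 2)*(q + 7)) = q + 2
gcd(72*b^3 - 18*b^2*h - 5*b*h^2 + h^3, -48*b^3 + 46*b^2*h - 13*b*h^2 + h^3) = 3*b - h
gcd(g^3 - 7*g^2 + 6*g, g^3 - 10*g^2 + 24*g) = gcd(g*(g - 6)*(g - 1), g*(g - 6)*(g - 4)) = g^2 - 6*g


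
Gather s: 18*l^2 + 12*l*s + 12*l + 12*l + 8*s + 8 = 18*l^2 + 24*l + s*(12*l + 8) + 8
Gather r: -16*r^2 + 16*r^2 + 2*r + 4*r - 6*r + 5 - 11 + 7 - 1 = 0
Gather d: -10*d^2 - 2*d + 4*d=-10*d^2 + 2*d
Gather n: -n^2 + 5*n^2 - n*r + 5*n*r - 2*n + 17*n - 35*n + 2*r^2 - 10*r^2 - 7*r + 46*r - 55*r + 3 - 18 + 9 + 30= 4*n^2 + n*(4*r - 20) - 8*r^2 - 16*r + 24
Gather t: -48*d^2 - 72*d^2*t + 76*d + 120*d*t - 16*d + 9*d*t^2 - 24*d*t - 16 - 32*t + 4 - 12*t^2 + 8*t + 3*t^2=-48*d^2 + 60*d + t^2*(9*d - 9) + t*(-72*d^2 + 96*d - 24) - 12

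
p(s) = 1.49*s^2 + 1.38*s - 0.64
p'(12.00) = 37.14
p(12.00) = 230.48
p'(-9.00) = -25.44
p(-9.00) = 107.63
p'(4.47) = 14.70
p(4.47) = 35.30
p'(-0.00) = 1.38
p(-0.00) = -0.64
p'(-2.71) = -6.70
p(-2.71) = 6.56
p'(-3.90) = -10.24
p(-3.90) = 16.64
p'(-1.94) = -4.40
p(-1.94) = 2.29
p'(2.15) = 7.79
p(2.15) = 9.21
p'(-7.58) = -21.21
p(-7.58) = 74.51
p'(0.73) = 3.56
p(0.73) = 1.16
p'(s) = 2.98*s + 1.38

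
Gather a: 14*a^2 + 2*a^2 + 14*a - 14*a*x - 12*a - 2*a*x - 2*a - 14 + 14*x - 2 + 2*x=16*a^2 - 16*a*x + 16*x - 16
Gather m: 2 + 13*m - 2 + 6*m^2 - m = 6*m^2 + 12*m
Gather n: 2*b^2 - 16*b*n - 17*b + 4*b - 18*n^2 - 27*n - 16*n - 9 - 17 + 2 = 2*b^2 - 13*b - 18*n^2 + n*(-16*b - 43) - 24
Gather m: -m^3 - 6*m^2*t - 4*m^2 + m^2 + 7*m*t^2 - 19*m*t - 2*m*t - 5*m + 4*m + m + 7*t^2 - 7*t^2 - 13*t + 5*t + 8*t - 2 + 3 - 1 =-m^3 + m^2*(-6*t - 3) + m*(7*t^2 - 21*t)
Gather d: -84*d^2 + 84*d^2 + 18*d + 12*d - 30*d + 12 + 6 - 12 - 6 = 0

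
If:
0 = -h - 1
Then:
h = -1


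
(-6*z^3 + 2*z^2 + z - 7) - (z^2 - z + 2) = -6*z^3 + z^2 + 2*z - 9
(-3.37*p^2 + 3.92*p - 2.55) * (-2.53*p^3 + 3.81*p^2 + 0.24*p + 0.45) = 8.5261*p^5 - 22.7573*p^4 + 20.5779*p^3 - 10.2912*p^2 + 1.152*p - 1.1475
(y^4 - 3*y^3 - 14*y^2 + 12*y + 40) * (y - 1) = y^5 - 4*y^4 - 11*y^3 + 26*y^2 + 28*y - 40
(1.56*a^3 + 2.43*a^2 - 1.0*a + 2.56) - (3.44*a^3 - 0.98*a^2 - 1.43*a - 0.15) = -1.88*a^3 + 3.41*a^2 + 0.43*a + 2.71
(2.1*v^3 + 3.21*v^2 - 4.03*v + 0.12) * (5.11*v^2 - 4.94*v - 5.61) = 10.731*v^5 + 6.0291*v^4 - 48.2317*v^3 + 2.5133*v^2 + 22.0155*v - 0.6732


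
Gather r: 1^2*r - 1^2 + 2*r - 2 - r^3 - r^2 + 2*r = -r^3 - r^2 + 5*r - 3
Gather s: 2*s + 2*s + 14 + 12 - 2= 4*s + 24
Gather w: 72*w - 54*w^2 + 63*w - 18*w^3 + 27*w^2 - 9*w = -18*w^3 - 27*w^2 + 126*w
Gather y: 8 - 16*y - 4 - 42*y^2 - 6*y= -42*y^2 - 22*y + 4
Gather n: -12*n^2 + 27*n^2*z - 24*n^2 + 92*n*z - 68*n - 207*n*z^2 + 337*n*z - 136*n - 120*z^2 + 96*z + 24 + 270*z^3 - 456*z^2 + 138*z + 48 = n^2*(27*z - 36) + n*(-207*z^2 + 429*z - 204) + 270*z^3 - 576*z^2 + 234*z + 72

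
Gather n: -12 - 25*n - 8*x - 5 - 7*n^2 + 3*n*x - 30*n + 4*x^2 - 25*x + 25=-7*n^2 + n*(3*x - 55) + 4*x^2 - 33*x + 8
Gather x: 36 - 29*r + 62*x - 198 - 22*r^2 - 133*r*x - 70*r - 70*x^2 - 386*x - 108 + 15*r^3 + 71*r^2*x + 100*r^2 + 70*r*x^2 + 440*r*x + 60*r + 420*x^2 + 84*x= 15*r^3 + 78*r^2 - 39*r + x^2*(70*r + 350) + x*(71*r^2 + 307*r - 240) - 270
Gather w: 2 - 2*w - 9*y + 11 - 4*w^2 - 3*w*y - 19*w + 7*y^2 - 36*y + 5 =-4*w^2 + w*(-3*y - 21) + 7*y^2 - 45*y + 18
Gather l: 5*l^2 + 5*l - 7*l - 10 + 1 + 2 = 5*l^2 - 2*l - 7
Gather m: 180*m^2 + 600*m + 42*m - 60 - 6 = 180*m^2 + 642*m - 66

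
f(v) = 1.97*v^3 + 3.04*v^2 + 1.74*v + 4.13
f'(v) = 5.91*v^2 + 6.08*v + 1.74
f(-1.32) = 2.60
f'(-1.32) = 4.01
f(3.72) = 154.08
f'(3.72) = 106.14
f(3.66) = 147.81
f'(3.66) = 103.16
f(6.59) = 711.41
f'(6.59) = 298.47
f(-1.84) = -1.05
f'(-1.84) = 10.56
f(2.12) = 40.25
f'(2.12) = 41.19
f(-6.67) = -456.81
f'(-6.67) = 224.12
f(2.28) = 47.25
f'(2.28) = 46.32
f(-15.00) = -5986.72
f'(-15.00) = 1240.29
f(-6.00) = -322.39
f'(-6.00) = 178.02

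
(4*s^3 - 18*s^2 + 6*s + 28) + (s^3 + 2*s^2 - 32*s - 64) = 5*s^3 - 16*s^2 - 26*s - 36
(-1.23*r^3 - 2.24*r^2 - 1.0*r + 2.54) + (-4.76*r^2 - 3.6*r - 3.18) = -1.23*r^3 - 7.0*r^2 - 4.6*r - 0.64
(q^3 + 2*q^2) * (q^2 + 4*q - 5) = q^5 + 6*q^4 + 3*q^3 - 10*q^2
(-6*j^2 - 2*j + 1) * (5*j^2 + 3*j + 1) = -30*j^4 - 28*j^3 - 7*j^2 + j + 1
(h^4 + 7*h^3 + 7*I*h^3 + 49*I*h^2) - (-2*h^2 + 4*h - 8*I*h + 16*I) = h^4 + 7*h^3 + 7*I*h^3 + 2*h^2 + 49*I*h^2 - 4*h + 8*I*h - 16*I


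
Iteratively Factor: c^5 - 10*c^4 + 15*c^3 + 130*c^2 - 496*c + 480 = (c - 5)*(c^4 - 5*c^3 - 10*c^2 + 80*c - 96) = (c - 5)*(c - 2)*(c^3 - 3*c^2 - 16*c + 48) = (c - 5)*(c - 2)*(c + 4)*(c^2 - 7*c + 12) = (c - 5)*(c - 4)*(c - 2)*(c + 4)*(c - 3)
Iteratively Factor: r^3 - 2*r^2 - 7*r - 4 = (r + 1)*(r^2 - 3*r - 4) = (r + 1)^2*(r - 4)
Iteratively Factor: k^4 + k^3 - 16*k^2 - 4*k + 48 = (k - 2)*(k^3 + 3*k^2 - 10*k - 24) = (k - 2)*(k + 4)*(k^2 - k - 6) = (k - 2)*(k + 2)*(k + 4)*(k - 3)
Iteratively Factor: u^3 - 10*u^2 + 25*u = (u)*(u^2 - 10*u + 25) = u*(u - 5)*(u - 5)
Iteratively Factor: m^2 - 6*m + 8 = (m - 2)*(m - 4)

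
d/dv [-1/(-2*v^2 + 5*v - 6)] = (5 - 4*v)/(2*v^2 - 5*v + 6)^2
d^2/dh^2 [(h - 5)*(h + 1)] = 2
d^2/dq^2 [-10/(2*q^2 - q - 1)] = 20*(-4*q^2 + 2*q + (4*q - 1)^2 + 2)/(-2*q^2 + q + 1)^3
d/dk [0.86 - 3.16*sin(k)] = -3.16*cos(k)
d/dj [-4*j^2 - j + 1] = -8*j - 1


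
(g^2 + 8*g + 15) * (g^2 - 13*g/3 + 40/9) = g^4 + 11*g^3/3 - 137*g^2/9 - 265*g/9 + 200/3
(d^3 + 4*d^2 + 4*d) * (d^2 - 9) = d^5 + 4*d^4 - 5*d^3 - 36*d^2 - 36*d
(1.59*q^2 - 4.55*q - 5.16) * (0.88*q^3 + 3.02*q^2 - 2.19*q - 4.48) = 1.3992*q^5 + 0.797800000000001*q^4 - 21.7639*q^3 - 12.7419*q^2 + 31.6844*q + 23.1168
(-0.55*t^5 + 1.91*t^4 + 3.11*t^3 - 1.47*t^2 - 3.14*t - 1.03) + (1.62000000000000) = -0.55*t^5 + 1.91*t^4 + 3.11*t^3 - 1.47*t^2 - 3.14*t + 0.59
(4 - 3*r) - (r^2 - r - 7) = -r^2 - 2*r + 11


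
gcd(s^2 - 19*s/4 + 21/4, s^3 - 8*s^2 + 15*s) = s - 3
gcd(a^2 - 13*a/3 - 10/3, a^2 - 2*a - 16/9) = a + 2/3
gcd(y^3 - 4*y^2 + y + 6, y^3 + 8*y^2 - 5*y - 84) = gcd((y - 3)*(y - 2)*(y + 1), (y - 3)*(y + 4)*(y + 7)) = y - 3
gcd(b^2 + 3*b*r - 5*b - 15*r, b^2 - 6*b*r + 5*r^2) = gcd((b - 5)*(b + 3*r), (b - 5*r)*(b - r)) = 1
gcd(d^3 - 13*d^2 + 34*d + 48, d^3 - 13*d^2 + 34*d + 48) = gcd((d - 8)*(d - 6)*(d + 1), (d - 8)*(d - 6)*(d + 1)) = d^3 - 13*d^2 + 34*d + 48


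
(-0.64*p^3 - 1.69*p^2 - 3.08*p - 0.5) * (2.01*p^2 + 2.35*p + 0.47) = -1.2864*p^5 - 4.9009*p^4 - 10.4631*p^3 - 9.0373*p^2 - 2.6226*p - 0.235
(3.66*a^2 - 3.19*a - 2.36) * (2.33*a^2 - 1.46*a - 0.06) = 8.5278*a^4 - 12.7763*a^3 - 1.061*a^2 + 3.637*a + 0.1416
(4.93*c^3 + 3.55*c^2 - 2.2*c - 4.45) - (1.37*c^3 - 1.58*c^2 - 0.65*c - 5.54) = 3.56*c^3 + 5.13*c^2 - 1.55*c + 1.09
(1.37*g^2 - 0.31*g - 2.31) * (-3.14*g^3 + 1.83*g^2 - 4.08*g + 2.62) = -4.3018*g^5 + 3.4805*g^4 + 1.0965*g^3 + 0.6269*g^2 + 8.6126*g - 6.0522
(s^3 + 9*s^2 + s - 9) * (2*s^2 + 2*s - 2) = 2*s^5 + 20*s^4 + 18*s^3 - 34*s^2 - 20*s + 18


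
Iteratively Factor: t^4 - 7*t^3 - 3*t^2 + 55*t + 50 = (t + 2)*(t^3 - 9*t^2 + 15*t + 25) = (t + 1)*(t + 2)*(t^2 - 10*t + 25) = (t - 5)*(t + 1)*(t + 2)*(t - 5)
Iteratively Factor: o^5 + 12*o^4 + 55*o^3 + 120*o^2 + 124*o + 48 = (o + 3)*(o^4 + 9*o^3 + 28*o^2 + 36*o + 16) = (o + 2)*(o + 3)*(o^3 + 7*o^2 + 14*o + 8) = (o + 2)^2*(o + 3)*(o^2 + 5*o + 4) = (o + 1)*(o + 2)^2*(o + 3)*(o + 4)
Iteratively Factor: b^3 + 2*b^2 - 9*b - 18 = (b - 3)*(b^2 + 5*b + 6) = (b - 3)*(b + 2)*(b + 3)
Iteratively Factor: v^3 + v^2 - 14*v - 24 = (v + 2)*(v^2 - v - 12) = (v + 2)*(v + 3)*(v - 4)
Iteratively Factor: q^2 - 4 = (q - 2)*(q + 2)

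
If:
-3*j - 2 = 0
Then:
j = -2/3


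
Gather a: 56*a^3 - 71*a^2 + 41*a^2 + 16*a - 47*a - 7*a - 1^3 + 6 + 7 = 56*a^3 - 30*a^2 - 38*a + 12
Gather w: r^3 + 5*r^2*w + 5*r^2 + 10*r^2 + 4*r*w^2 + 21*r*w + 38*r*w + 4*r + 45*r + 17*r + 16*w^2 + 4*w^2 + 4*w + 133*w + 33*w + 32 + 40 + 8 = r^3 + 15*r^2 + 66*r + w^2*(4*r + 20) + w*(5*r^2 + 59*r + 170) + 80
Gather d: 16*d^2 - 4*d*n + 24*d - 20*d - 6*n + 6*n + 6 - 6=16*d^2 + d*(4 - 4*n)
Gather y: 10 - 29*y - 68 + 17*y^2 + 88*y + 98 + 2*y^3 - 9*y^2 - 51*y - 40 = 2*y^3 + 8*y^2 + 8*y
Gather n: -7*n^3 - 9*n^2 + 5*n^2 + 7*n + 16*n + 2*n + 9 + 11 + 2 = -7*n^3 - 4*n^2 + 25*n + 22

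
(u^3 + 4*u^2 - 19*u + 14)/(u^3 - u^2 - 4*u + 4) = (u + 7)/(u + 2)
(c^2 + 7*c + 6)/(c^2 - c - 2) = (c + 6)/(c - 2)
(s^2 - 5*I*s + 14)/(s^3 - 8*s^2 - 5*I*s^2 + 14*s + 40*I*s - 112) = 1/(s - 8)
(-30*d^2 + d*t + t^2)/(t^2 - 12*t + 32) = (-30*d^2 + d*t + t^2)/(t^2 - 12*t + 32)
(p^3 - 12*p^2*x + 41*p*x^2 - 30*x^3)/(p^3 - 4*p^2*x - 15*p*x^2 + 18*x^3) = (p - 5*x)/(p + 3*x)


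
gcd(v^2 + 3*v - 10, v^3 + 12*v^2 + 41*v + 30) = v + 5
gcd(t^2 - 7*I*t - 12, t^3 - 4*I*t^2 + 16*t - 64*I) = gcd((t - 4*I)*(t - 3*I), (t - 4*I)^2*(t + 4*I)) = t - 4*I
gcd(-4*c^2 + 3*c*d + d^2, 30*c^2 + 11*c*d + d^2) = 1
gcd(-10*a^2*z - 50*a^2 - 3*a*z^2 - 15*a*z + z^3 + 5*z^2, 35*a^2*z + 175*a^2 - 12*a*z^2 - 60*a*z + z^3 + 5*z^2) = -5*a*z - 25*a + z^2 + 5*z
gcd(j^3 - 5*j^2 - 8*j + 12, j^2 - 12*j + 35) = 1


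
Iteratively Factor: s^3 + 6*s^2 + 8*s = (s + 4)*(s^2 + 2*s) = (s + 2)*(s + 4)*(s)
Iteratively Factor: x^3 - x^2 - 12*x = (x)*(x^2 - x - 12) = x*(x + 3)*(x - 4)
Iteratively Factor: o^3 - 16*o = (o + 4)*(o^2 - 4*o) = o*(o + 4)*(o - 4)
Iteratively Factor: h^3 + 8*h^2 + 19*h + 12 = (h + 1)*(h^2 + 7*h + 12) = (h + 1)*(h + 4)*(h + 3)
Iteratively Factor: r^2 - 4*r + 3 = (r - 1)*(r - 3)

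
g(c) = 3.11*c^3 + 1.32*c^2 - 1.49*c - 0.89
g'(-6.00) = 318.55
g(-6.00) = -616.19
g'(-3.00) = 74.56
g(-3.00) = -68.51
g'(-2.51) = 50.66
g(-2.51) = -38.01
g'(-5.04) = 222.20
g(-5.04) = -358.01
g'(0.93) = 9.03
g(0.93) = 1.37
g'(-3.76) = 120.49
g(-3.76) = -141.95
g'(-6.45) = 369.63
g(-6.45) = -770.89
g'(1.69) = 29.62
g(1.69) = 15.37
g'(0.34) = 0.49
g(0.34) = -1.12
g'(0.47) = 1.81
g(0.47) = -0.98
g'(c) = 9.33*c^2 + 2.64*c - 1.49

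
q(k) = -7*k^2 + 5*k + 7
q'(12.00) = -163.00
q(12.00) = -941.00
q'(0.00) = 5.00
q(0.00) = 7.00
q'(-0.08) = 6.12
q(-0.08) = 6.56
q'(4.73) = -61.22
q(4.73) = -125.96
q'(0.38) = -0.32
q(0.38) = 7.89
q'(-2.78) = 43.92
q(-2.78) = -61.00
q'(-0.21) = 7.94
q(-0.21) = 5.64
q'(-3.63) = 55.82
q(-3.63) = -103.39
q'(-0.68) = 14.52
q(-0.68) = 0.36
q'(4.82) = -62.48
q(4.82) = -131.53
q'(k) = 5 - 14*k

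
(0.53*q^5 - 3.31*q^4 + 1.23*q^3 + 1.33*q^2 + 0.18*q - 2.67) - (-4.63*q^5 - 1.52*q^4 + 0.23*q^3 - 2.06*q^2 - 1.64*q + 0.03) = 5.16*q^5 - 1.79*q^4 + 1.0*q^3 + 3.39*q^2 + 1.82*q - 2.7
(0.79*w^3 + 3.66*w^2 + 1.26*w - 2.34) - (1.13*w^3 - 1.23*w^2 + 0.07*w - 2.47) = -0.34*w^3 + 4.89*w^2 + 1.19*w + 0.13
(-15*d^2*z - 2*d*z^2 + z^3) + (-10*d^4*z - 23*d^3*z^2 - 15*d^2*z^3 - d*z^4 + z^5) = -10*d^4*z - 23*d^3*z^2 - 15*d^2*z^3 - 15*d^2*z - d*z^4 - 2*d*z^2 + z^5 + z^3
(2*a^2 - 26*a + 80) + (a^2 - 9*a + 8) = 3*a^2 - 35*a + 88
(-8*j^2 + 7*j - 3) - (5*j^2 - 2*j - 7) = -13*j^2 + 9*j + 4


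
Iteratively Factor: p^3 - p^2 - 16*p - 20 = (p + 2)*(p^2 - 3*p - 10) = (p + 2)^2*(p - 5)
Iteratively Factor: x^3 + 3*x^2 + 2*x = (x)*(x^2 + 3*x + 2) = x*(x + 2)*(x + 1)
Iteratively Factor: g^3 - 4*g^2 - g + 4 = (g - 1)*(g^2 - 3*g - 4) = (g - 1)*(g + 1)*(g - 4)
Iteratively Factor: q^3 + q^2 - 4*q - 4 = (q + 2)*(q^2 - q - 2) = (q - 2)*(q + 2)*(q + 1)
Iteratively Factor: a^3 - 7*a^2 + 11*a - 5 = (a - 1)*(a^2 - 6*a + 5) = (a - 1)^2*(a - 5)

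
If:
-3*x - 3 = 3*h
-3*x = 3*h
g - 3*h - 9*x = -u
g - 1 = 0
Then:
No Solution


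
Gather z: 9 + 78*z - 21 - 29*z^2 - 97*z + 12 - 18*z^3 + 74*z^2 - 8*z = -18*z^3 + 45*z^2 - 27*z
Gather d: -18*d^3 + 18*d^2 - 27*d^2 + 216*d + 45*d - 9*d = -18*d^3 - 9*d^2 + 252*d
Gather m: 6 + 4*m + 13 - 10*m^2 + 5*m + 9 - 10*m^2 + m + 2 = -20*m^2 + 10*m + 30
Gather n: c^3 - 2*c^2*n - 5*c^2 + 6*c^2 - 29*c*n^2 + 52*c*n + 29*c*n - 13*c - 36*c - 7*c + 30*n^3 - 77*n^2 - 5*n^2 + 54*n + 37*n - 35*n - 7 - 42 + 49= c^3 + c^2 - 56*c + 30*n^3 + n^2*(-29*c - 82) + n*(-2*c^2 + 81*c + 56)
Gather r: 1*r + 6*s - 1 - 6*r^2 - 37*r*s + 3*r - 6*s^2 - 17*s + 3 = -6*r^2 + r*(4 - 37*s) - 6*s^2 - 11*s + 2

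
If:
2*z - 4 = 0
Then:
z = 2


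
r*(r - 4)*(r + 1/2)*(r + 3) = r^4 - r^3/2 - 25*r^2/2 - 6*r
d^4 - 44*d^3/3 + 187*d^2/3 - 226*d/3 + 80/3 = (d - 8)*(d - 5)*(d - 1)*(d - 2/3)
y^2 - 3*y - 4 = (y - 4)*(y + 1)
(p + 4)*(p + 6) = p^2 + 10*p + 24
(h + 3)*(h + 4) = h^2 + 7*h + 12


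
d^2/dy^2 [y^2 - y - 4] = 2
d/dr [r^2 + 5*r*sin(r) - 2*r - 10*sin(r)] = 5*r*cos(r) + 2*r + 5*sin(r) - 10*cos(r) - 2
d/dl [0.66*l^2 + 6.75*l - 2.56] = 1.32*l + 6.75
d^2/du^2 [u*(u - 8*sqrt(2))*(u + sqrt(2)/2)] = 6*u - 15*sqrt(2)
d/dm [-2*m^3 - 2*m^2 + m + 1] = -6*m^2 - 4*m + 1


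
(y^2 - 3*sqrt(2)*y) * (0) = 0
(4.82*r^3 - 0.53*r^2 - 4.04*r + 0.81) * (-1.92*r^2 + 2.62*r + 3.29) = -9.2544*r^5 + 13.646*r^4 + 22.226*r^3 - 13.8837*r^2 - 11.1694*r + 2.6649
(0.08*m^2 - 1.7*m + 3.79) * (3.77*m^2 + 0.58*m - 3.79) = 0.3016*m^4 - 6.3626*m^3 + 12.9991*m^2 + 8.6412*m - 14.3641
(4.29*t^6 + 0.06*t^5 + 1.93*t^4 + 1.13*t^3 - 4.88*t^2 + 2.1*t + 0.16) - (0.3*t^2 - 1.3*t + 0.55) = 4.29*t^6 + 0.06*t^5 + 1.93*t^4 + 1.13*t^3 - 5.18*t^2 + 3.4*t - 0.39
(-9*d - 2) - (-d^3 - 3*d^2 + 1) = d^3 + 3*d^2 - 9*d - 3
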